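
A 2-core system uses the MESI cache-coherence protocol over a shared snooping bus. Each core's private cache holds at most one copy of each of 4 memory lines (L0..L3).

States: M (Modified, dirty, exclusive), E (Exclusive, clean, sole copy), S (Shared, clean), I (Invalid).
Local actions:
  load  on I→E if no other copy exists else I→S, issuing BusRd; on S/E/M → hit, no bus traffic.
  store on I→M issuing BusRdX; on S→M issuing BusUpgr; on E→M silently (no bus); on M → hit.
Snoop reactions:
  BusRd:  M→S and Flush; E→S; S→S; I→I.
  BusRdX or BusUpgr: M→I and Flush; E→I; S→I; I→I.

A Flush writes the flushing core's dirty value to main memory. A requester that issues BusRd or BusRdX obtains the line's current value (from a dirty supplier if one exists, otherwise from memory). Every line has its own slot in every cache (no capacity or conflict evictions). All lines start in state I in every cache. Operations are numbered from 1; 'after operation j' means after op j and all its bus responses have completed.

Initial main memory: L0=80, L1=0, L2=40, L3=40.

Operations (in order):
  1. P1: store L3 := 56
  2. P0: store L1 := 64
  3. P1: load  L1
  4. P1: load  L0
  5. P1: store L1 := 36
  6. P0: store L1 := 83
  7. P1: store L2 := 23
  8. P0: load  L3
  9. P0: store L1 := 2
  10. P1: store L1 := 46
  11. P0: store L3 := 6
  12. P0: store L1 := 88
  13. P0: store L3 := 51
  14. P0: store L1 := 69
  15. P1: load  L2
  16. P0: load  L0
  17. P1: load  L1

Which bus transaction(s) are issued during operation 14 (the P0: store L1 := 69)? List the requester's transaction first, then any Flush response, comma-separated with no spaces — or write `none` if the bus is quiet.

1. P1: store L3 := 56  bus=[BusRdX]  L3: P0=I P1=M  mem[L3]=40
2. P0: store L1 := 64  bus=[BusRdX]  L1: P0=M P1=I  mem[L1]=0
3. P1: load  L1  bus=[BusRd,Flush]  L1: P0=S P1=S  mem[L1]=64
4. P1: load  L0  bus=[BusRd]  L0: P0=I P1=E  mem[L0]=80
5. P1: store L1 := 36  bus=[BusUpgr]  L1: P0=I P1=M  mem[L1]=64
6. P0: store L1 := 83  bus=[BusRdX,Flush]  L1: P0=M P1=I  mem[L1]=36
7. P1: store L2 := 23  bus=[BusRdX]  L2: P0=I P1=M  mem[L2]=40
8. P0: load  L3  bus=[BusRd,Flush]  L3: P0=S P1=S  mem[L3]=56
9. P0: store L1 := 2  bus=[-]  L1: P0=M P1=I  mem[L1]=36
10. P1: store L1 := 46  bus=[BusRdX,Flush]  L1: P0=I P1=M  mem[L1]=2
11. P0: store L3 := 6  bus=[BusUpgr]  L3: P0=M P1=I  mem[L3]=56
12. P0: store L1 := 88  bus=[BusRdX,Flush]  L1: P0=M P1=I  mem[L1]=46
13. P0: store L3 := 51  bus=[-]  L3: P0=M P1=I  mem[L3]=56
14. P0: store L1 := 69  bus=[-]  L1: P0=M P1=I  mem[L1]=46
15. P1: load  L2  bus=[-]  L2: P0=I P1=M  mem[L2]=40
16. P0: load  L0  bus=[BusRd]  L0: P0=S P1=S  mem[L0]=80
17. P1: load  L1  bus=[BusRd,Flush]  L1: P0=S P1=S  mem[L1]=69

bus = none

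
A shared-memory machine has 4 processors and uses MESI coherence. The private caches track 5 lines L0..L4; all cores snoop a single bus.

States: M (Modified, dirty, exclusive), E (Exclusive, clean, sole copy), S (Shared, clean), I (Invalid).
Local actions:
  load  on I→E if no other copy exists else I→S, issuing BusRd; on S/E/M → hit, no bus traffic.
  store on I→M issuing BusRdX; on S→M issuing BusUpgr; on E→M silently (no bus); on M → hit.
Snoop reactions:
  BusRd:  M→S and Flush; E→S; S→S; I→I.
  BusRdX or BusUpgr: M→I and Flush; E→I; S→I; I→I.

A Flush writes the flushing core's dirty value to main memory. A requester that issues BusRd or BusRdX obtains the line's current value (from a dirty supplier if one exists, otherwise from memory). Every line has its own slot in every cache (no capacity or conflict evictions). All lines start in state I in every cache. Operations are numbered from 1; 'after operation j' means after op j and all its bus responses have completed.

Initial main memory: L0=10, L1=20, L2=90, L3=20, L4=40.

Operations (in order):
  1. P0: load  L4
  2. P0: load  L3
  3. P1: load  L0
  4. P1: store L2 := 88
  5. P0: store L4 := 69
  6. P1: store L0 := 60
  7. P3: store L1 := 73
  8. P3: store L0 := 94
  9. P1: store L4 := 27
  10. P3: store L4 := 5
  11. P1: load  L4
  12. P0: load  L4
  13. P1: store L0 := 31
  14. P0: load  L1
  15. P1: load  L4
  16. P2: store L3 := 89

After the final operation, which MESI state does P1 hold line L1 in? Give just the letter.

  op1 P0: load  L4 → E/I/I/I on L4; bus BusRd; mem=40
  op2 P0: load  L3 → E/I/I/I on L3; bus BusRd; mem=20
  op3 P1: load  L0 → I/E/I/I on L0; bus BusRd; mem=10
  op4 P1: store L2 := 88 → I/M/I/I on L2; bus BusRdX; mem=90
  op5 P0: store L4 := 69 → M/I/I/I on L4; bus (none); mem=40
  op6 P1: store L0 := 60 → I/M/I/I on L0; bus (none); mem=10
  op7 P3: store L1 := 73 → I/I/I/M on L1; bus BusRdX; mem=20
  op8 P3: store L0 := 94 → I/I/I/M on L0; bus BusRdX Flush; mem=60
  op9 P1: store L4 := 27 → I/M/I/I on L4; bus BusRdX Flush; mem=69
  op10 P3: store L4 := 5 → I/I/I/M on L4; bus BusRdX Flush; mem=27
  op11 P1: load  L4 → I/S/I/S on L4; bus BusRd Flush; mem=5
  op12 P0: load  L4 → S/S/I/S on L4; bus BusRd; mem=5
  op13 P1: store L0 := 31 → I/M/I/I on L0; bus BusRdX Flush; mem=94
  op14 P0: load  L1 → S/I/I/S on L1; bus BusRd Flush; mem=73
  op15 P1: load  L4 → S/S/I/S on L4; bus (none); mem=5
  op16 P2: store L3 := 89 → I/I/M/I on L3; bus BusRdX; mem=20

state = I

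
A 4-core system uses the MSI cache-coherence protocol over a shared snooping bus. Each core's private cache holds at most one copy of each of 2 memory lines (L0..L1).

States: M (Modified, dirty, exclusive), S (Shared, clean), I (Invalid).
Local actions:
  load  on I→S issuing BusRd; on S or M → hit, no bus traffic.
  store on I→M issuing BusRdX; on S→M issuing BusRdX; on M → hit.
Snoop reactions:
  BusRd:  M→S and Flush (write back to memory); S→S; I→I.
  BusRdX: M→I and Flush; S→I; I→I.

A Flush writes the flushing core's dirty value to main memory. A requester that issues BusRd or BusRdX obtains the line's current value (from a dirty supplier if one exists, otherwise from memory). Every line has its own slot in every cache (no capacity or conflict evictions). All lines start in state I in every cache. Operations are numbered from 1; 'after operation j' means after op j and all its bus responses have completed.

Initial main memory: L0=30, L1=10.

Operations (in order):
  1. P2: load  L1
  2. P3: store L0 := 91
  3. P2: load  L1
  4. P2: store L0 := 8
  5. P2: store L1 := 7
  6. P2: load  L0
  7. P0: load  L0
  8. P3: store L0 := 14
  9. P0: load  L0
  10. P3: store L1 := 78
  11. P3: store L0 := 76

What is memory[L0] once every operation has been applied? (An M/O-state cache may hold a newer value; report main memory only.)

memory[L0] = 14

1. P2: load  L1  bus=[BusRd]  L1: P0=I P1=I P2=S P3=I  mem[L1]=10
2. P3: store L0 := 91  bus=[BusRdX]  L0: P0=I P1=I P2=I P3=M  mem[L0]=30
3. P2: load  L1  bus=[-]  L1: P0=I P1=I P2=S P3=I  mem[L1]=10
4. P2: store L0 := 8  bus=[BusRdX,Flush]  L0: P0=I P1=I P2=M P3=I  mem[L0]=91
5. P2: store L1 := 7  bus=[BusRdX]  L1: P0=I P1=I P2=M P3=I  mem[L1]=10
6. P2: load  L0  bus=[-]  L0: P0=I P1=I P2=M P3=I  mem[L0]=91
7. P0: load  L0  bus=[BusRd,Flush]  L0: P0=S P1=I P2=S P3=I  mem[L0]=8
8. P3: store L0 := 14  bus=[BusRdX]  L0: P0=I P1=I P2=I P3=M  mem[L0]=8
9. P0: load  L0  bus=[BusRd,Flush]  L0: P0=S P1=I P2=I P3=S  mem[L0]=14
10. P3: store L1 := 78  bus=[BusRdX,Flush]  L1: P0=I P1=I P2=I P3=M  mem[L1]=7
11. P3: store L0 := 76  bus=[BusRdX]  L0: P0=I P1=I P2=I P3=M  mem[L0]=14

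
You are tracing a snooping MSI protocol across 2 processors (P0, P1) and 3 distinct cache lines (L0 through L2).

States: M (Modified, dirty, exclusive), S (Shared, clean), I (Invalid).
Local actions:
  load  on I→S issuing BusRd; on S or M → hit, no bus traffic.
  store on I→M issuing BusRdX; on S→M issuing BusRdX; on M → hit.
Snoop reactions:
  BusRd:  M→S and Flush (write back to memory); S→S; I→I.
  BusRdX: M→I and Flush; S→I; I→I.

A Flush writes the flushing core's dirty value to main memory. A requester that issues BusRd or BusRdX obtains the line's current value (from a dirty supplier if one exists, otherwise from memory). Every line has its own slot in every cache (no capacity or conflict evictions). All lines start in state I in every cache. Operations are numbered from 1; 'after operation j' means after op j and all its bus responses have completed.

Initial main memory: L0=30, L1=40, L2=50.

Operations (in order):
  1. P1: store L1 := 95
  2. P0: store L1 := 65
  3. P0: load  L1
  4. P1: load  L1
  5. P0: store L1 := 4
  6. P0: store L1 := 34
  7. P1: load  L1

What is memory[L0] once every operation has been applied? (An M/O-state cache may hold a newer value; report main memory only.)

memory[L0] = 30

  op1 P1: store L1 := 95 → I/M on L1; bus BusRdX; mem=40
  op2 P0: store L1 := 65 → M/I on L1; bus BusRdX Flush; mem=95
  op3 P0: load  L1 → M/I on L1; bus (none); mem=95
  op4 P1: load  L1 → S/S on L1; bus BusRd Flush; mem=65
  op5 P0: store L1 := 4 → M/I on L1; bus BusRdX; mem=65
  op6 P0: store L1 := 34 → M/I on L1; bus (none); mem=65
  op7 P1: load  L1 → S/S on L1; bus BusRd Flush; mem=34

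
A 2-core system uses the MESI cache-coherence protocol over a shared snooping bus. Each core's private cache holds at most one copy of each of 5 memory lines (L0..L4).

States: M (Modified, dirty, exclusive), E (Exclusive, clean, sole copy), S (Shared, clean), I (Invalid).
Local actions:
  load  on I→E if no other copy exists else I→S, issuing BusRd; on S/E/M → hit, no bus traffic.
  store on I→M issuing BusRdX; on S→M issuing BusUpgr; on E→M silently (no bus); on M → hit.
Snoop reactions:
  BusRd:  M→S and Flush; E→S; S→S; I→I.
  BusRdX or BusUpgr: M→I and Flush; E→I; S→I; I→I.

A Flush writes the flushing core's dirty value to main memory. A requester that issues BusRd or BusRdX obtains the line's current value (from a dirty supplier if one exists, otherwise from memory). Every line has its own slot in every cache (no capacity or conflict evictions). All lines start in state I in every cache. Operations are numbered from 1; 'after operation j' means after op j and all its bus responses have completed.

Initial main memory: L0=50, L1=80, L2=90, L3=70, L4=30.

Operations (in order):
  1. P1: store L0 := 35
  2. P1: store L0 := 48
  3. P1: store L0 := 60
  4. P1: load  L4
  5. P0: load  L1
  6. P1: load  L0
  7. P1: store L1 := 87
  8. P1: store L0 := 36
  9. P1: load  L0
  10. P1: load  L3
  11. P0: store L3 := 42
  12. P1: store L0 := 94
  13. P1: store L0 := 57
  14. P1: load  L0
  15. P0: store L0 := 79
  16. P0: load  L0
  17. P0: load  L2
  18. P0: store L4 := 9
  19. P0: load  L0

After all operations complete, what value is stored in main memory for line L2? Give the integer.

memory[L2] = 90

  op1 P1: store L0 := 35 → I/M on L0; bus BusRdX; mem=50
  op2 P1: store L0 := 48 → I/M on L0; bus (none); mem=50
  op3 P1: store L0 := 60 → I/M on L0; bus (none); mem=50
  op4 P1: load  L4 → I/E on L4; bus BusRd; mem=30
  op5 P0: load  L1 → E/I on L1; bus BusRd; mem=80
  op6 P1: load  L0 → I/M on L0; bus (none); mem=50
  op7 P1: store L1 := 87 → I/M on L1; bus BusRdX; mem=80
  op8 P1: store L0 := 36 → I/M on L0; bus (none); mem=50
  op9 P1: load  L0 → I/M on L0; bus (none); mem=50
  op10 P1: load  L3 → I/E on L3; bus BusRd; mem=70
  op11 P0: store L3 := 42 → M/I on L3; bus BusRdX; mem=70
  op12 P1: store L0 := 94 → I/M on L0; bus (none); mem=50
  op13 P1: store L0 := 57 → I/M on L0; bus (none); mem=50
  op14 P1: load  L0 → I/M on L0; bus (none); mem=50
  op15 P0: store L0 := 79 → M/I on L0; bus BusRdX Flush; mem=57
  op16 P0: load  L0 → M/I on L0; bus (none); mem=57
  op17 P0: load  L2 → E/I on L2; bus BusRd; mem=90
  op18 P0: store L4 := 9 → M/I on L4; bus BusRdX; mem=30
  op19 P0: load  L0 → M/I on L0; bus (none); mem=57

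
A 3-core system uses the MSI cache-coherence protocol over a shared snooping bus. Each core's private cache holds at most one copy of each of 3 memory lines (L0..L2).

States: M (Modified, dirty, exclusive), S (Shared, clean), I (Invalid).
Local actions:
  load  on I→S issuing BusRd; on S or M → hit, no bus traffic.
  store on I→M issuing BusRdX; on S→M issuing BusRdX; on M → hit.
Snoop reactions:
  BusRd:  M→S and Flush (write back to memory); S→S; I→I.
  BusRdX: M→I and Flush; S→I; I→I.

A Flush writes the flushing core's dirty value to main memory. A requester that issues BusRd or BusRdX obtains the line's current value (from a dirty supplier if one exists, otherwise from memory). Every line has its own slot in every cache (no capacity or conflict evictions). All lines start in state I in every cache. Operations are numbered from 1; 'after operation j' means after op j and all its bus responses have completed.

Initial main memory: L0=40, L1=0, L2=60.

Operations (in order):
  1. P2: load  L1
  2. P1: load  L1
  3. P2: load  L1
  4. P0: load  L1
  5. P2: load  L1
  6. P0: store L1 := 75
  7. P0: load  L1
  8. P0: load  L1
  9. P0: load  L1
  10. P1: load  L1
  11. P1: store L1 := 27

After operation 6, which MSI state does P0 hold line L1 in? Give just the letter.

state = M

  op1 P2: load  L1 → I/I/S on L1; bus BusRd; mem=0
  op2 P1: load  L1 → I/S/S on L1; bus BusRd; mem=0
  op3 P2: load  L1 → I/S/S on L1; bus (none); mem=0
  op4 P0: load  L1 → S/S/S on L1; bus BusRd; mem=0
  op5 P2: load  L1 → S/S/S on L1; bus (none); mem=0
  op6 P0: store L1 := 75 → M/I/I on L1; bus BusRdX; mem=0
  op7 P0: load  L1 → M/I/I on L1; bus (none); mem=0
  op8 P0: load  L1 → M/I/I on L1; bus (none); mem=0
  op9 P0: load  L1 → M/I/I on L1; bus (none); mem=0
  op10 P1: load  L1 → S/S/I on L1; bus BusRd Flush; mem=75
  op11 P1: store L1 := 27 → I/M/I on L1; bus BusRdX; mem=75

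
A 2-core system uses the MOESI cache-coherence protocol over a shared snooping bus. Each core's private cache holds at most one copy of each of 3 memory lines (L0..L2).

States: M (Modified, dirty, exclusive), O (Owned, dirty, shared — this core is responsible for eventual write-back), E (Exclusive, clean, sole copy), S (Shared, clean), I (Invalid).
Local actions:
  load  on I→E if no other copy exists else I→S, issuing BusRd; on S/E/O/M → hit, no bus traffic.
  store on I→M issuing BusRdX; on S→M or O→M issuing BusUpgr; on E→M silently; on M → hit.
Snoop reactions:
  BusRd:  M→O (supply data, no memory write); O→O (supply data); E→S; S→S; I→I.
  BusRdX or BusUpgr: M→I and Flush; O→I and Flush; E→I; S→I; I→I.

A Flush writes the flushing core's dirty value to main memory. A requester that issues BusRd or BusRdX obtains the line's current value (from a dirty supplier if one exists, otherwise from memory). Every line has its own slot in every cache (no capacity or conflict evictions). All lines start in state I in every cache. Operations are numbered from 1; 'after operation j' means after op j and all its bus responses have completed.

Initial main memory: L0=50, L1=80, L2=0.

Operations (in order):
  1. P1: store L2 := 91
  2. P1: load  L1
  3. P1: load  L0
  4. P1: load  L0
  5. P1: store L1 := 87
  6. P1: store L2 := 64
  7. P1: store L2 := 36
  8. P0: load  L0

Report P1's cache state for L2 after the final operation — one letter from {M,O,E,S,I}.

1. P1: store L2 := 91  bus=[BusRdX]  L2: P0=I P1=M  mem[L2]=0
2. P1: load  L1  bus=[BusRd]  L1: P0=I P1=E  mem[L1]=80
3. P1: load  L0  bus=[BusRd]  L0: P0=I P1=E  mem[L0]=50
4. P1: load  L0  bus=[-]  L0: P0=I P1=E  mem[L0]=50
5. P1: store L1 := 87  bus=[-]  L1: P0=I P1=M  mem[L1]=80
6. P1: store L2 := 64  bus=[-]  L2: P0=I P1=M  mem[L2]=0
7. P1: store L2 := 36  bus=[-]  L2: P0=I P1=M  mem[L2]=0
8. P0: load  L0  bus=[BusRd]  L0: P0=S P1=S  mem[L0]=50

state = M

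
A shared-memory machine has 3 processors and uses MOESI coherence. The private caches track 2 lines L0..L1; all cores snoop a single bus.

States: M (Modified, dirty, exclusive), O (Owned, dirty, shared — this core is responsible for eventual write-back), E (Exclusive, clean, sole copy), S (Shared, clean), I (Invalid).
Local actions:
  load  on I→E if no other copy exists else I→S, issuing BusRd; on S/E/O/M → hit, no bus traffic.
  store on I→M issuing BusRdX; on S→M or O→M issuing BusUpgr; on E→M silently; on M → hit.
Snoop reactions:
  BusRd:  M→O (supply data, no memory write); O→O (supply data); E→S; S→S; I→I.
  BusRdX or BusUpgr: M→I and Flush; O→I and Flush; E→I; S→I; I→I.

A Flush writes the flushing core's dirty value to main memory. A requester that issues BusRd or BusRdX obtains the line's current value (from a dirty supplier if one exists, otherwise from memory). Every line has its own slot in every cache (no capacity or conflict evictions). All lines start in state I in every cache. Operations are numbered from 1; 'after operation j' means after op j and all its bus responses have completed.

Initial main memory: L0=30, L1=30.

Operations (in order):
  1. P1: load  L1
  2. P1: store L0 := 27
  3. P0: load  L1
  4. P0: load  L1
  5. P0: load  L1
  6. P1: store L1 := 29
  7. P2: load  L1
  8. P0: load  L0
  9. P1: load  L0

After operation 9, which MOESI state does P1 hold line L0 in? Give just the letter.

state = O

[1] P1: load  L1 | P0:I, P1:E(30), P2:I | bus: BusRd
[2] P1: store L0 := 27 | P0:I, P1:M(27), P2:I | bus: BusRdX
[3] P0: load  L1 | P0:S(30), P1:S(30), P2:I | bus: BusRd
[4] P0: load  L1 | P0:S(30), P1:S(30), P2:I | bus: none
[5] P0: load  L1 | P0:S(30), P1:S(30), P2:I | bus: none
[6] P1: store L1 := 29 | P0:I, P1:M(29), P2:I | bus: BusUpgr
[7] P2: load  L1 | P0:I, P1:O(29), P2:S(29) | bus: BusRd
[8] P0: load  L0 | P0:S(27), P1:O(27), P2:I | bus: BusRd
[9] P1: load  L0 | P0:S(27), P1:O(27), P2:I | bus: none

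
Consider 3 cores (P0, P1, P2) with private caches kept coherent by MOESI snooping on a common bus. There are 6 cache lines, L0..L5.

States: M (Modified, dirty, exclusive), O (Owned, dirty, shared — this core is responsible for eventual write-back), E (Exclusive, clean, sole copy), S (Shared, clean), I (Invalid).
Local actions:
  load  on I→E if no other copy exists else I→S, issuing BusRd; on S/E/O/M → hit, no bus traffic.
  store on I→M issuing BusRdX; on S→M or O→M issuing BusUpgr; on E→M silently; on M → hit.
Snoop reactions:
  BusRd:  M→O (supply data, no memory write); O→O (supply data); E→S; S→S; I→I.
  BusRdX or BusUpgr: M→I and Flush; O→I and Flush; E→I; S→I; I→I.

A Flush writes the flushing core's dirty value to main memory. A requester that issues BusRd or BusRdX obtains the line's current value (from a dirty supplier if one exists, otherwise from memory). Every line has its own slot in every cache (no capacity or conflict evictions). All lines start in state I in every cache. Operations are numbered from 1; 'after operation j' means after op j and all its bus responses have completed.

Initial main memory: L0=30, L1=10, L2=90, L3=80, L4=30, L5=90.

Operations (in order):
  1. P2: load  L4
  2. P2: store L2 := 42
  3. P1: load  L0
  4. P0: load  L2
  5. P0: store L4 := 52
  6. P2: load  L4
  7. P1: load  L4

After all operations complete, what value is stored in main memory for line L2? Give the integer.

[1] P2: load  L4 | P0:I, P1:I, P2:E(30) | bus: BusRd
[2] P2: store L2 := 42 | P0:I, P1:I, P2:M(42) | bus: BusRdX
[3] P1: load  L0 | P0:I, P1:E(30), P2:I | bus: BusRd
[4] P0: load  L2 | P0:S(42), P1:I, P2:O(42) | bus: BusRd
[5] P0: store L4 := 52 | P0:M(52), P1:I, P2:I | bus: BusRdX
[6] P2: load  L4 | P0:O(52), P1:I, P2:S(52) | bus: BusRd
[7] P1: load  L4 | P0:O(52), P1:S(52), P2:S(52) | bus: BusRd

memory[L2] = 90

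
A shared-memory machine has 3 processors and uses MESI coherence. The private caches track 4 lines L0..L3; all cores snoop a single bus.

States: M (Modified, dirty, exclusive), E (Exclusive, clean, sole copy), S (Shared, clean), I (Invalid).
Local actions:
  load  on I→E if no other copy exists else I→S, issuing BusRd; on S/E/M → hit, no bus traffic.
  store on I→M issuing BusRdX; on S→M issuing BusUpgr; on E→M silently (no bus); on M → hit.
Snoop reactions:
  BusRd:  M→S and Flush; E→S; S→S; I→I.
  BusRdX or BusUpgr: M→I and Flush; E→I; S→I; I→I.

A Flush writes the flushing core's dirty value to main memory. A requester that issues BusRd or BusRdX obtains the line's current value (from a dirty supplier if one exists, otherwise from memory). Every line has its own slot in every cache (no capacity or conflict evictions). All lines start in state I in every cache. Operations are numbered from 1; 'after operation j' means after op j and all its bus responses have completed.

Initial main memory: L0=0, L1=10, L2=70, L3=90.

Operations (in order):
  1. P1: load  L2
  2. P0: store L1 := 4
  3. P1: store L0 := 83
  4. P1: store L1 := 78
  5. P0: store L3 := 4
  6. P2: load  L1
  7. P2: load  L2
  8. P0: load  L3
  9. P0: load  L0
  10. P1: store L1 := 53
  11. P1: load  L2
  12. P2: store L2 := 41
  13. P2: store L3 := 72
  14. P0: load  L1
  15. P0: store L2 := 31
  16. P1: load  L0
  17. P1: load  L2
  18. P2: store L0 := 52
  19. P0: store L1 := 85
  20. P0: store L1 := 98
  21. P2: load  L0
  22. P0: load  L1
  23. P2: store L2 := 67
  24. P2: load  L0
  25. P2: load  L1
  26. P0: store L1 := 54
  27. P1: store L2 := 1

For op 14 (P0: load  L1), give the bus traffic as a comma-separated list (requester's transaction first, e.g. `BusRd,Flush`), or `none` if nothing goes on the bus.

[1] P1: load  L2 | P0:I, P1:E(70), P2:I | bus: BusRd
[2] P0: store L1 := 4 | P0:M(4), P1:I, P2:I | bus: BusRdX
[3] P1: store L0 := 83 | P0:I, P1:M(83), P2:I | bus: BusRdX
[4] P1: store L1 := 78 | P0:I, P1:M(78), P2:I | bus: BusRdX,Flush
[5] P0: store L3 := 4 | P0:M(4), P1:I, P2:I | bus: BusRdX
[6] P2: load  L1 | P0:I, P1:S(78), P2:S(78) | bus: BusRd,Flush
[7] P2: load  L2 | P0:I, P1:S(70), P2:S(70) | bus: BusRd
[8] P0: load  L3 | P0:M(4), P1:I, P2:I | bus: none
[9] P0: load  L0 | P0:S(83), P1:S(83), P2:I | bus: BusRd,Flush
[10] P1: store L1 := 53 | P0:I, P1:M(53), P2:I | bus: BusUpgr
[11] P1: load  L2 | P0:I, P1:S(70), P2:S(70) | bus: none
[12] P2: store L2 := 41 | P0:I, P1:I, P2:M(41) | bus: BusUpgr
[13] P2: store L3 := 72 | P0:I, P1:I, P2:M(72) | bus: BusRdX,Flush
[14] P0: load  L1 | P0:S(53), P1:S(53), P2:I | bus: BusRd,Flush
[15] P0: store L2 := 31 | P0:M(31), P1:I, P2:I | bus: BusRdX,Flush
[16] P1: load  L0 | P0:S(83), P1:S(83), P2:I | bus: none
[17] P1: load  L2 | P0:S(31), P1:S(31), P2:I | bus: BusRd,Flush
[18] P2: store L0 := 52 | P0:I, P1:I, P2:M(52) | bus: BusRdX
[19] P0: store L1 := 85 | P0:M(85), P1:I, P2:I | bus: BusUpgr
[20] P0: store L1 := 98 | P0:M(98), P1:I, P2:I | bus: none
[21] P2: load  L0 | P0:I, P1:I, P2:M(52) | bus: none
[22] P0: load  L1 | P0:M(98), P1:I, P2:I | bus: none
[23] P2: store L2 := 67 | P0:I, P1:I, P2:M(67) | bus: BusRdX
[24] P2: load  L0 | P0:I, P1:I, P2:M(52) | bus: none
[25] P2: load  L1 | P0:S(98), P1:I, P2:S(98) | bus: BusRd,Flush
[26] P0: store L1 := 54 | P0:M(54), P1:I, P2:I | bus: BusUpgr
[27] P1: store L2 := 1 | P0:I, P1:M(1), P2:I | bus: BusRdX,Flush

bus = BusRd,Flush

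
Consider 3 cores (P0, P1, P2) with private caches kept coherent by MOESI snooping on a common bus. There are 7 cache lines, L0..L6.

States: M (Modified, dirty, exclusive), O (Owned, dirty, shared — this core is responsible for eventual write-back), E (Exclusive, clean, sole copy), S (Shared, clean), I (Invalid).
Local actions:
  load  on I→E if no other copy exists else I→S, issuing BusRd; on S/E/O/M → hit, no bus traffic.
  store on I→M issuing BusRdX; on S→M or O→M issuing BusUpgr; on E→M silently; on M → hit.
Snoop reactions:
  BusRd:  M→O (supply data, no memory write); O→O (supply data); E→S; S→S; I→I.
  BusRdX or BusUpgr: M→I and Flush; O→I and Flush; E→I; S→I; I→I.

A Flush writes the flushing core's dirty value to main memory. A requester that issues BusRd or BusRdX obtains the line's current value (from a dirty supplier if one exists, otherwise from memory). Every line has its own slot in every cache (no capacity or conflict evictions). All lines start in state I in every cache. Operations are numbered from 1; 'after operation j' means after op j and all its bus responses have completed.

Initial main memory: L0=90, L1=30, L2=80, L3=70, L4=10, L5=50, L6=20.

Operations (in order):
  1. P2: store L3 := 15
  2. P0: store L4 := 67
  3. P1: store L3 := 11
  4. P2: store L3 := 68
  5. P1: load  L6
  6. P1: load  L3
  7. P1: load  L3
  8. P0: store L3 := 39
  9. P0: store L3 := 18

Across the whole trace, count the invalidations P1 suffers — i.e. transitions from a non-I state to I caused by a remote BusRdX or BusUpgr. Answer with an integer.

invalidations = 2

step 1: P2: store L3 := 15  ⟶  IIM  (L3)  txn=BusRdX  M[L3]=70
step 2: P0: store L4 := 67  ⟶  MII  (L4)  txn=BusRdX  M[L4]=10
step 3: P1: store L3 := 11  ⟶  IMI  (L3)  txn=BusRdX+Flush  M[L3]=15
step 4: P2: store L3 := 68  ⟶  IIM  (L3)  txn=BusRdX+Flush  M[L3]=11
step 5: P1: load  L6  ⟶  IEI  (L6)  txn=BusRd  M[L6]=20
step 6: P1: load  L3  ⟶  ISO  (L3)  txn=BusRd  M[L3]=11
step 7: P1: load  L3  ⟶  ISO  (L3)  txn=∅  M[L3]=11
step 8: P0: store L3 := 39  ⟶  MII  (L3)  txn=BusRdX+Flush  M[L3]=68
step 9: P0: store L3 := 18  ⟶  MII  (L3)  txn=∅  M[L3]=68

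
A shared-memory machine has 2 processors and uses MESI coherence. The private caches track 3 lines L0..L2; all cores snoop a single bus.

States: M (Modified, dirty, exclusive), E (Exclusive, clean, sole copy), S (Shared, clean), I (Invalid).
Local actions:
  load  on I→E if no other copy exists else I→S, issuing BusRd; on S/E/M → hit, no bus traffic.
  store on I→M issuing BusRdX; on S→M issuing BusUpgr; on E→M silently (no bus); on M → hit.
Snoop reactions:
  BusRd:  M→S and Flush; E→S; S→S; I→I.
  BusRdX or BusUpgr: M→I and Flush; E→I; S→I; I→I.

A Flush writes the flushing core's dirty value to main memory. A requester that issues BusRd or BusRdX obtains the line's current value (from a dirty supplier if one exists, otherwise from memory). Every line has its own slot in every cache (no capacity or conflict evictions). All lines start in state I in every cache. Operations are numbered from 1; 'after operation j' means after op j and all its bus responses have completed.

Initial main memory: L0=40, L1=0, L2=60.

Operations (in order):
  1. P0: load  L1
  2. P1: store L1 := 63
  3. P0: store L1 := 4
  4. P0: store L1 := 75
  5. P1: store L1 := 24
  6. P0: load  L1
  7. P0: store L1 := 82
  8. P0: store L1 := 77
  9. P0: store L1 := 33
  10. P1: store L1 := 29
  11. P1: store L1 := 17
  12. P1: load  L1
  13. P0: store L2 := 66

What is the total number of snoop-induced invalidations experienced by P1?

[1] P0: load  L1 | P0:E(0), P1:I | bus: BusRd
[2] P1: store L1 := 63 | P0:I, P1:M(63) | bus: BusRdX
[3] P0: store L1 := 4 | P0:M(4), P1:I | bus: BusRdX,Flush
[4] P0: store L1 := 75 | P0:M(75), P1:I | bus: none
[5] P1: store L1 := 24 | P0:I, P1:M(24) | bus: BusRdX,Flush
[6] P0: load  L1 | P0:S(24), P1:S(24) | bus: BusRd,Flush
[7] P0: store L1 := 82 | P0:M(82), P1:I | bus: BusUpgr
[8] P0: store L1 := 77 | P0:M(77), P1:I | bus: none
[9] P0: store L1 := 33 | P0:M(33), P1:I | bus: none
[10] P1: store L1 := 29 | P0:I, P1:M(29) | bus: BusRdX,Flush
[11] P1: store L1 := 17 | P0:I, P1:M(17) | bus: none
[12] P1: load  L1 | P0:I, P1:M(17) | bus: none
[13] P0: store L2 := 66 | P0:M(66), P1:I | bus: BusRdX

invalidations = 2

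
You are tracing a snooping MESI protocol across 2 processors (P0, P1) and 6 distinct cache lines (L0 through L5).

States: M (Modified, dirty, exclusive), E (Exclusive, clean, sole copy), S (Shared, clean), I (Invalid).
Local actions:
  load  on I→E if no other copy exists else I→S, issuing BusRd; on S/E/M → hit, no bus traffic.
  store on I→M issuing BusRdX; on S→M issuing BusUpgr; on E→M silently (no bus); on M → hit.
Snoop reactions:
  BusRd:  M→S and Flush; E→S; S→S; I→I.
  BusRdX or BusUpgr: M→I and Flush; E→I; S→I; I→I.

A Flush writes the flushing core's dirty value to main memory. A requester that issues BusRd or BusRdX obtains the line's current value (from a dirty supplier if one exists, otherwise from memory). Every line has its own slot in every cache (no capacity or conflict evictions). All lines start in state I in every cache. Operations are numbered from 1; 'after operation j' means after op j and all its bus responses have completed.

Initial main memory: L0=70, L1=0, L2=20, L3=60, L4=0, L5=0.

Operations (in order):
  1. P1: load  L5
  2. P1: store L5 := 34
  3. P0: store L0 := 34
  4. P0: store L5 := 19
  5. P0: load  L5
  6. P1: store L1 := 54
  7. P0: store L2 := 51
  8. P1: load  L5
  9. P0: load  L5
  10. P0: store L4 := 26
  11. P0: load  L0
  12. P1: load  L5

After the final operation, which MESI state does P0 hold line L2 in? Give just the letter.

step 1: P1: load  L5  ⟶  IE  (L5)  txn=BusRd  M[L5]=0
step 2: P1: store L5 := 34  ⟶  IM  (L5)  txn=∅  M[L5]=0
step 3: P0: store L0 := 34  ⟶  MI  (L0)  txn=BusRdX  M[L0]=70
step 4: P0: store L5 := 19  ⟶  MI  (L5)  txn=BusRdX+Flush  M[L5]=34
step 5: P0: load  L5  ⟶  MI  (L5)  txn=∅  M[L5]=34
step 6: P1: store L1 := 54  ⟶  IM  (L1)  txn=BusRdX  M[L1]=0
step 7: P0: store L2 := 51  ⟶  MI  (L2)  txn=BusRdX  M[L2]=20
step 8: P1: load  L5  ⟶  SS  (L5)  txn=BusRd+Flush  M[L5]=19
step 9: P0: load  L5  ⟶  SS  (L5)  txn=∅  M[L5]=19
step 10: P0: store L4 := 26  ⟶  MI  (L4)  txn=BusRdX  M[L4]=0
step 11: P0: load  L0  ⟶  MI  (L0)  txn=∅  M[L0]=70
step 12: P1: load  L5  ⟶  SS  (L5)  txn=∅  M[L5]=19

state = M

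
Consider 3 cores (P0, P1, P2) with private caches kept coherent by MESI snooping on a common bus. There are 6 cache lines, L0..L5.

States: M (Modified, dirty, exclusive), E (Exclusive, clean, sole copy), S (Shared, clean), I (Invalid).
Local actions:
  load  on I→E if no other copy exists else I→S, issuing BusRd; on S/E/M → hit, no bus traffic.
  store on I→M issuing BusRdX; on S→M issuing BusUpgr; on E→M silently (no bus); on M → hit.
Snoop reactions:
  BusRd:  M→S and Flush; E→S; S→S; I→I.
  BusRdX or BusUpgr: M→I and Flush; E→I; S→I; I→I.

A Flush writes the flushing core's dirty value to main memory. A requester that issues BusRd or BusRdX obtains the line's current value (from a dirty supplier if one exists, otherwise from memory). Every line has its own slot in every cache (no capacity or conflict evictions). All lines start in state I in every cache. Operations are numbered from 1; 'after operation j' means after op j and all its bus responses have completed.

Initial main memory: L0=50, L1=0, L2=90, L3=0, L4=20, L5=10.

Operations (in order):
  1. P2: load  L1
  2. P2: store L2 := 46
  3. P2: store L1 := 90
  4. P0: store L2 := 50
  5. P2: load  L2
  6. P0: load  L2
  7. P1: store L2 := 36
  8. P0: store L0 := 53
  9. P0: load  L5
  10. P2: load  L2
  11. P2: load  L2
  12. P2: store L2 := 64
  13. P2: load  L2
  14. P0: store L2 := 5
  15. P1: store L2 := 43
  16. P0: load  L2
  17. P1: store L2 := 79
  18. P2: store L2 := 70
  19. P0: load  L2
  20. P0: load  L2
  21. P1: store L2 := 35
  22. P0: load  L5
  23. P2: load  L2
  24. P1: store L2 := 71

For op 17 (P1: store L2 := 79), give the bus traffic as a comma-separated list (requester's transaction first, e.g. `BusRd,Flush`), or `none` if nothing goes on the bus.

bus = BusUpgr

  op1 P2: load  L1 → I/I/E on L1; bus BusRd; mem=0
  op2 P2: store L2 := 46 → I/I/M on L2; bus BusRdX; mem=90
  op3 P2: store L1 := 90 → I/I/M on L1; bus (none); mem=0
  op4 P0: store L2 := 50 → M/I/I on L2; bus BusRdX Flush; mem=46
  op5 P2: load  L2 → S/I/S on L2; bus BusRd Flush; mem=50
  op6 P0: load  L2 → S/I/S on L2; bus (none); mem=50
  op7 P1: store L2 := 36 → I/M/I on L2; bus BusRdX; mem=50
  op8 P0: store L0 := 53 → M/I/I on L0; bus BusRdX; mem=50
  op9 P0: load  L5 → E/I/I on L5; bus BusRd; mem=10
  op10 P2: load  L2 → I/S/S on L2; bus BusRd Flush; mem=36
  op11 P2: load  L2 → I/S/S on L2; bus (none); mem=36
  op12 P2: store L2 := 64 → I/I/M on L2; bus BusUpgr; mem=36
  op13 P2: load  L2 → I/I/M on L2; bus (none); mem=36
  op14 P0: store L2 := 5 → M/I/I on L2; bus BusRdX Flush; mem=64
  op15 P1: store L2 := 43 → I/M/I on L2; bus BusRdX Flush; mem=5
  op16 P0: load  L2 → S/S/I on L2; bus BusRd Flush; mem=43
  op17 P1: store L2 := 79 → I/M/I on L2; bus BusUpgr; mem=43
  op18 P2: store L2 := 70 → I/I/M on L2; bus BusRdX Flush; mem=79
  op19 P0: load  L2 → S/I/S on L2; bus BusRd Flush; mem=70
  op20 P0: load  L2 → S/I/S on L2; bus (none); mem=70
  op21 P1: store L2 := 35 → I/M/I on L2; bus BusRdX; mem=70
  op22 P0: load  L5 → E/I/I on L5; bus (none); mem=10
  op23 P2: load  L2 → I/S/S on L2; bus BusRd Flush; mem=35
  op24 P1: store L2 := 71 → I/M/I on L2; bus BusUpgr; mem=35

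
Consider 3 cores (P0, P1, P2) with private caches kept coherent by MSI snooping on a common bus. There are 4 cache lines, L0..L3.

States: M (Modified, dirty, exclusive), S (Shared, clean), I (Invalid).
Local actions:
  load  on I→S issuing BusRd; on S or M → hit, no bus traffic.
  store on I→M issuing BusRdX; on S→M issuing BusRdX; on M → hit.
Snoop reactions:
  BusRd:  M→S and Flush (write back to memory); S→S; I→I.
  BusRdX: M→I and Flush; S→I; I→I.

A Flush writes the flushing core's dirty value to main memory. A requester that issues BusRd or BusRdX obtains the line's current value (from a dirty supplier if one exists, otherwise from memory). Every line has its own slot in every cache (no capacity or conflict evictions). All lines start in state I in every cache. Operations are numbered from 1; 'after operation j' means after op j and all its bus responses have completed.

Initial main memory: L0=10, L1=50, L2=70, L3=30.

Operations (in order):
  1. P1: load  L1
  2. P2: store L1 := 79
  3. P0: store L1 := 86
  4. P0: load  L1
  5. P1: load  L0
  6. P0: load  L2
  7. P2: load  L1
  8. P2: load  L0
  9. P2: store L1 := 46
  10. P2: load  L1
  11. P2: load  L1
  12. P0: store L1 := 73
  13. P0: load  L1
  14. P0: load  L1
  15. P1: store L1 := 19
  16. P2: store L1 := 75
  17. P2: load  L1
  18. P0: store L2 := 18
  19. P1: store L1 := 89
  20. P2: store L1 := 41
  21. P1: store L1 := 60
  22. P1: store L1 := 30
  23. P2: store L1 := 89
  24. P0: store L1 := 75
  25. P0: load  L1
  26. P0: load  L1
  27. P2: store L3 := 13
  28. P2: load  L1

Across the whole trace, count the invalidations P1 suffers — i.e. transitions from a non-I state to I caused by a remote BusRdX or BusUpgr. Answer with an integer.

[1] P1: load  L1 | P0:I, P1:S(50), P2:I | bus: BusRd
[2] P2: store L1 := 79 | P0:I, P1:I, P2:M(79) | bus: BusRdX
[3] P0: store L1 := 86 | P0:M(86), P1:I, P2:I | bus: BusRdX,Flush
[4] P0: load  L1 | P0:M(86), P1:I, P2:I | bus: none
[5] P1: load  L0 | P0:I, P1:S(10), P2:I | bus: BusRd
[6] P0: load  L2 | P0:S(70), P1:I, P2:I | bus: BusRd
[7] P2: load  L1 | P0:S(86), P1:I, P2:S(86) | bus: BusRd,Flush
[8] P2: load  L0 | P0:I, P1:S(10), P2:S(10) | bus: BusRd
[9] P2: store L1 := 46 | P0:I, P1:I, P2:M(46) | bus: BusRdX
[10] P2: load  L1 | P0:I, P1:I, P2:M(46) | bus: none
[11] P2: load  L1 | P0:I, P1:I, P2:M(46) | bus: none
[12] P0: store L1 := 73 | P0:M(73), P1:I, P2:I | bus: BusRdX,Flush
[13] P0: load  L1 | P0:M(73), P1:I, P2:I | bus: none
[14] P0: load  L1 | P0:M(73), P1:I, P2:I | bus: none
[15] P1: store L1 := 19 | P0:I, P1:M(19), P2:I | bus: BusRdX,Flush
[16] P2: store L1 := 75 | P0:I, P1:I, P2:M(75) | bus: BusRdX,Flush
[17] P2: load  L1 | P0:I, P1:I, P2:M(75) | bus: none
[18] P0: store L2 := 18 | P0:M(18), P1:I, P2:I | bus: BusRdX
[19] P1: store L1 := 89 | P0:I, P1:M(89), P2:I | bus: BusRdX,Flush
[20] P2: store L1 := 41 | P0:I, P1:I, P2:M(41) | bus: BusRdX,Flush
[21] P1: store L1 := 60 | P0:I, P1:M(60), P2:I | bus: BusRdX,Flush
[22] P1: store L1 := 30 | P0:I, P1:M(30), P2:I | bus: none
[23] P2: store L1 := 89 | P0:I, P1:I, P2:M(89) | bus: BusRdX,Flush
[24] P0: store L1 := 75 | P0:M(75), P1:I, P2:I | bus: BusRdX,Flush
[25] P0: load  L1 | P0:M(75), P1:I, P2:I | bus: none
[26] P0: load  L1 | P0:M(75), P1:I, P2:I | bus: none
[27] P2: store L3 := 13 | P0:I, P1:I, P2:M(13) | bus: BusRdX
[28] P2: load  L1 | P0:S(75), P1:I, P2:S(75) | bus: BusRd,Flush

invalidations = 4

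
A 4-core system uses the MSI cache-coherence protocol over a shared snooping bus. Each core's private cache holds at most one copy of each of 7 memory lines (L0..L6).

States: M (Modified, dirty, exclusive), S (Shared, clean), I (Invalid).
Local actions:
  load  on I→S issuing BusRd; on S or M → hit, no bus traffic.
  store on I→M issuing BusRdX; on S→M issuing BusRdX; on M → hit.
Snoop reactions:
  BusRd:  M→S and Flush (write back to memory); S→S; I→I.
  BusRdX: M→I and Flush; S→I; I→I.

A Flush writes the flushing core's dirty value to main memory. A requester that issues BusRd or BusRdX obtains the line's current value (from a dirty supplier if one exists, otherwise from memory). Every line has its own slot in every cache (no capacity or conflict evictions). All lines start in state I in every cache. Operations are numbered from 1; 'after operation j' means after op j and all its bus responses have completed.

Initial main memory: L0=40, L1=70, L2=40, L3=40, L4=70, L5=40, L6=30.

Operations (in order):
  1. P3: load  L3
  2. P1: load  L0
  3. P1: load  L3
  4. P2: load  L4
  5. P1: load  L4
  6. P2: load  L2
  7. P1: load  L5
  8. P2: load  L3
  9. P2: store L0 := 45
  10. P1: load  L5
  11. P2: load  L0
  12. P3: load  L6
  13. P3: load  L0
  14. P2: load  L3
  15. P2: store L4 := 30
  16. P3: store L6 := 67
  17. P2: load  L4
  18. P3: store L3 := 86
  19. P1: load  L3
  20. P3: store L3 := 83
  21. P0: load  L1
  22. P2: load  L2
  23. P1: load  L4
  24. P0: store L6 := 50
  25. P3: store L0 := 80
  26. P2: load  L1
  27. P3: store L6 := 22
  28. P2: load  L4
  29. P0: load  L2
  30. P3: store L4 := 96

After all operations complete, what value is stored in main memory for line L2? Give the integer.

step 1: P3: load  L3  ⟶  IIIS  (L3)  txn=BusRd  M[L3]=40
step 2: P1: load  L0  ⟶  ISII  (L0)  txn=BusRd  M[L0]=40
step 3: P1: load  L3  ⟶  ISIS  (L3)  txn=BusRd  M[L3]=40
step 4: P2: load  L4  ⟶  IISI  (L4)  txn=BusRd  M[L4]=70
step 5: P1: load  L4  ⟶  ISSI  (L4)  txn=BusRd  M[L4]=70
step 6: P2: load  L2  ⟶  IISI  (L2)  txn=BusRd  M[L2]=40
step 7: P1: load  L5  ⟶  ISII  (L5)  txn=BusRd  M[L5]=40
step 8: P2: load  L3  ⟶  ISSS  (L3)  txn=BusRd  M[L3]=40
step 9: P2: store L0 := 45  ⟶  IIMI  (L0)  txn=BusRdX  M[L0]=40
step 10: P1: load  L5  ⟶  ISII  (L5)  txn=∅  M[L5]=40
step 11: P2: load  L0  ⟶  IIMI  (L0)  txn=∅  M[L0]=40
step 12: P3: load  L6  ⟶  IIIS  (L6)  txn=BusRd  M[L6]=30
step 13: P3: load  L0  ⟶  IISS  (L0)  txn=BusRd+Flush  M[L0]=45
step 14: P2: load  L3  ⟶  ISSS  (L3)  txn=∅  M[L3]=40
step 15: P2: store L4 := 30  ⟶  IIMI  (L4)  txn=BusRdX  M[L4]=70
step 16: P3: store L6 := 67  ⟶  IIIM  (L6)  txn=BusRdX  M[L6]=30
step 17: P2: load  L4  ⟶  IIMI  (L4)  txn=∅  M[L4]=70
step 18: P3: store L3 := 86  ⟶  IIIM  (L3)  txn=BusRdX  M[L3]=40
step 19: P1: load  L3  ⟶  ISIS  (L3)  txn=BusRd+Flush  M[L3]=86
step 20: P3: store L3 := 83  ⟶  IIIM  (L3)  txn=BusRdX  M[L3]=86
step 21: P0: load  L1  ⟶  SIII  (L1)  txn=BusRd  M[L1]=70
step 22: P2: load  L2  ⟶  IISI  (L2)  txn=∅  M[L2]=40
step 23: P1: load  L4  ⟶  ISSI  (L4)  txn=BusRd+Flush  M[L4]=30
step 24: P0: store L6 := 50  ⟶  MIII  (L6)  txn=BusRdX+Flush  M[L6]=67
step 25: P3: store L0 := 80  ⟶  IIIM  (L0)  txn=BusRdX  M[L0]=45
step 26: P2: load  L1  ⟶  SISI  (L1)  txn=BusRd  M[L1]=70
step 27: P3: store L6 := 22  ⟶  IIIM  (L6)  txn=BusRdX+Flush  M[L6]=50
step 28: P2: load  L4  ⟶  ISSI  (L4)  txn=∅  M[L4]=30
step 29: P0: load  L2  ⟶  SISI  (L2)  txn=BusRd  M[L2]=40
step 30: P3: store L4 := 96  ⟶  IIIM  (L4)  txn=BusRdX  M[L4]=30

memory[L2] = 40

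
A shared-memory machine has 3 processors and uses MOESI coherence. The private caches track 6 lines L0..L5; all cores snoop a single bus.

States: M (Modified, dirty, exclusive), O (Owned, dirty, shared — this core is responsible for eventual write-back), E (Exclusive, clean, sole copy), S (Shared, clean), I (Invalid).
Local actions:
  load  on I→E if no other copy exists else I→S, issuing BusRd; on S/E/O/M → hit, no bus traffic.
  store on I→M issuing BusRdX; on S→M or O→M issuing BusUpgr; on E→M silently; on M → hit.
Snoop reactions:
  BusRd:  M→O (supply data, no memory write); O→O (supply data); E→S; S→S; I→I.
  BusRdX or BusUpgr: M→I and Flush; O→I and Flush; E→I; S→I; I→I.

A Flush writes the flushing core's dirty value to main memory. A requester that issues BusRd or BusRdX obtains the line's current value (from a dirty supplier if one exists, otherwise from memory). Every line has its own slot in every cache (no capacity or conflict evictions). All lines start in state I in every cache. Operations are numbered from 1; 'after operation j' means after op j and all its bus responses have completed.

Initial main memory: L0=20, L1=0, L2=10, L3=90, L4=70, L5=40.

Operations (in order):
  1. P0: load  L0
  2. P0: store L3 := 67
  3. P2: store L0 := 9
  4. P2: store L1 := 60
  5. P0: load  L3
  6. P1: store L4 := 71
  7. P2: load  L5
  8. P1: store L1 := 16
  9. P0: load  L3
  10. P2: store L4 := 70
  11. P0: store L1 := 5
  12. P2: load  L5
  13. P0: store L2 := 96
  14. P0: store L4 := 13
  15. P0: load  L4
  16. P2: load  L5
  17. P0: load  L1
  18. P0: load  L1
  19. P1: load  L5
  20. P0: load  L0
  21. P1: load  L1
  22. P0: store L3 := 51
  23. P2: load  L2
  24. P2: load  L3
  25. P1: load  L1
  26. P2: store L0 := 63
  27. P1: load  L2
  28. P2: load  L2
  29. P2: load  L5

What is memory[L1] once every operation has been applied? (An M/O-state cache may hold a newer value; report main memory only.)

memory[L1] = 16

step 1: P0: load  L0  ⟶  EII  (L0)  txn=BusRd  M[L0]=20
step 2: P0: store L3 := 67  ⟶  MII  (L3)  txn=BusRdX  M[L3]=90
step 3: P2: store L0 := 9  ⟶  IIM  (L0)  txn=BusRdX  M[L0]=20
step 4: P2: store L1 := 60  ⟶  IIM  (L1)  txn=BusRdX  M[L1]=0
step 5: P0: load  L3  ⟶  MII  (L3)  txn=∅  M[L3]=90
step 6: P1: store L4 := 71  ⟶  IMI  (L4)  txn=BusRdX  M[L4]=70
step 7: P2: load  L5  ⟶  IIE  (L5)  txn=BusRd  M[L5]=40
step 8: P1: store L1 := 16  ⟶  IMI  (L1)  txn=BusRdX+Flush  M[L1]=60
step 9: P0: load  L3  ⟶  MII  (L3)  txn=∅  M[L3]=90
step 10: P2: store L4 := 70  ⟶  IIM  (L4)  txn=BusRdX+Flush  M[L4]=71
step 11: P0: store L1 := 5  ⟶  MII  (L1)  txn=BusRdX+Flush  M[L1]=16
step 12: P2: load  L5  ⟶  IIE  (L5)  txn=∅  M[L5]=40
step 13: P0: store L2 := 96  ⟶  MII  (L2)  txn=BusRdX  M[L2]=10
step 14: P0: store L4 := 13  ⟶  MII  (L4)  txn=BusRdX+Flush  M[L4]=70
step 15: P0: load  L4  ⟶  MII  (L4)  txn=∅  M[L4]=70
step 16: P2: load  L5  ⟶  IIE  (L5)  txn=∅  M[L5]=40
step 17: P0: load  L1  ⟶  MII  (L1)  txn=∅  M[L1]=16
step 18: P0: load  L1  ⟶  MII  (L1)  txn=∅  M[L1]=16
step 19: P1: load  L5  ⟶  ISS  (L5)  txn=BusRd  M[L5]=40
step 20: P0: load  L0  ⟶  SIO  (L0)  txn=BusRd  M[L0]=20
step 21: P1: load  L1  ⟶  OSI  (L1)  txn=BusRd  M[L1]=16
step 22: P0: store L3 := 51  ⟶  MII  (L3)  txn=∅  M[L3]=90
step 23: P2: load  L2  ⟶  OIS  (L2)  txn=BusRd  M[L2]=10
step 24: P2: load  L3  ⟶  OIS  (L3)  txn=BusRd  M[L3]=90
step 25: P1: load  L1  ⟶  OSI  (L1)  txn=∅  M[L1]=16
step 26: P2: store L0 := 63  ⟶  IIM  (L0)  txn=BusUpgr  M[L0]=20
step 27: P1: load  L2  ⟶  OSS  (L2)  txn=BusRd  M[L2]=10
step 28: P2: load  L2  ⟶  OSS  (L2)  txn=∅  M[L2]=10
step 29: P2: load  L5  ⟶  ISS  (L5)  txn=∅  M[L5]=40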